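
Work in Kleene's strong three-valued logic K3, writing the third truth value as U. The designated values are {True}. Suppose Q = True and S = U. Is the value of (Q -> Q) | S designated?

Yes

Q -> Q = True -> True = True
(Q -> Q) | S = True | U = True
True ∈ {True}.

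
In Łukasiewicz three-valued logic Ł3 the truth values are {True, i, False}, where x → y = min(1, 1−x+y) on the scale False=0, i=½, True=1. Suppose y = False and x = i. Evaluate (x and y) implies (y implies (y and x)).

True

x and y = i and False = False
y and x = False and i = False
y implies (y and x) = False implies False = True
(x and y) implies (y implies (y and x)) = False implies True = True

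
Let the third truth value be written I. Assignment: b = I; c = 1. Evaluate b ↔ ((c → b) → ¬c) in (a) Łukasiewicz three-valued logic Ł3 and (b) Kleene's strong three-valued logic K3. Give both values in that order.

In Łukasiewicz three-valued logic Ł3: c → b = 1 → I = I  [min(1, 1−1+½)]
¬c = ¬1 = 0
(c → b) → ¬c = I → 0 = I
b ↔ ((c → b) → ¬c) = I ↔ I = 1
In Kleene's strong three-valued logic K3: c → b = 1 → I = I  [¬1 ∨ I]
¬c = ¬1 = 0
(c → b) → ¬c = I → 0 = I
b ↔ ((c → b) → ¬c) = I ↔ I = I
They differ because Łukasiewicz three-valued logic Ł3 and Kleene's strong three-valued logic K3 treat I differently under implication.

1; I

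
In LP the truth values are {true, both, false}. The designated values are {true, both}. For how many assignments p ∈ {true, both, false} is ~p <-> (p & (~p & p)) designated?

p=true: true ✓
p=both: both ✓
p=false: false ·

2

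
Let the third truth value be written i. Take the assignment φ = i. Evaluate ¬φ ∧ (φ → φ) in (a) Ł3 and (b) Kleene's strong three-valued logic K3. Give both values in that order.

In Ł3: ¬φ = ¬i = i
φ → φ = i → i = T  [min(1, 1−½+½)]
¬φ ∧ (φ → φ) = i ∧ T = i
In Kleene's strong three-valued logic K3: ¬φ = ¬i = i
φ → φ = i → i = i
¬φ ∧ (φ → φ) = i ∧ i = i

i; i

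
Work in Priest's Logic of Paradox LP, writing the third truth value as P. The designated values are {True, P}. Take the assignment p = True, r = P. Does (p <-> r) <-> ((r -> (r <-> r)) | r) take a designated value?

Yes

p <-> r = True <-> P = P
r <-> r = P <-> P = P
r -> (r <-> r) = P -> P = P  [~P | P]
(r -> (r <-> r)) | r = P | P = P
(p <-> r) <-> ((r -> (r <-> r)) | r) = P <-> P = P
P ∈ {True, P}.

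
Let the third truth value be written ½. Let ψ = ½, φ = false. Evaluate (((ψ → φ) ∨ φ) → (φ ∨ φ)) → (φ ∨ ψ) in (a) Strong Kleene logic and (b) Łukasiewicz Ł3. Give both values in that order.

½; true

In Strong Kleene logic: ψ → φ = ½ → false = ½  [¬½ ∨ false]
(ψ → φ) ∨ φ = ½ ∨ false = ½
φ ∨ φ = false ∨ false = false
((ψ → φ) ∨ φ) → (φ ∨ φ) = ½ → false = ½
φ ∨ ψ = false ∨ ½ = ½
(((ψ → φ) ∨ φ) → (φ ∨ φ)) → (φ ∨ ψ) = ½ → ½ = ½
In Łukasiewicz Ł3: ψ → φ = ½ → false = ½  [min(1, 1−½+0)]
(ψ → φ) ∨ φ = ½ ∨ false = ½
φ ∨ φ = false ∨ false = false
((ψ → φ) ∨ φ) → (φ ∨ φ) = ½ → false = ½
φ ∨ ψ = false ∨ ½ = ½
(((ψ → φ) ∨ φ) → (φ ∨ φ)) → (φ ∨ ψ) = ½ → ½ = true
They differ because Strong Kleene logic and Łukasiewicz Ł3 treat ½ differently under implication.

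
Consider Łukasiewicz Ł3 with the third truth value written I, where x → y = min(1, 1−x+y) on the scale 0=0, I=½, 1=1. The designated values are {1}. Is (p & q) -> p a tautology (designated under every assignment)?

Every assignment of p, q over {1, I, 0} gives a value in {1}.
In particular, with p=I, q=I: (p & q) -> p = 1.

Yes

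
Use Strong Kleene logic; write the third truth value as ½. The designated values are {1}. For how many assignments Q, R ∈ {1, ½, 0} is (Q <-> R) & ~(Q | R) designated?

Designated under: (Q=0, R=0).

1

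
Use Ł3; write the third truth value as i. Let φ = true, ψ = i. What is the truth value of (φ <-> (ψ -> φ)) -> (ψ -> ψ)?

true

ψ -> φ = i -> true = true  [min(1, 1−½+1)]
φ <-> (ψ -> φ) = true <-> true = true
ψ -> ψ = i -> i = true
(φ <-> (ψ -> φ)) -> (ψ -> ψ) = true -> true = true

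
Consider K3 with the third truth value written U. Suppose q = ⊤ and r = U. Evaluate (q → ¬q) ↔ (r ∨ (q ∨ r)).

¬q = ¬⊤ = ⊥
q → ¬q = ⊤ → ⊥ = ⊥
q ∨ r = ⊤ ∨ U = ⊤
r ∨ (q ∨ r) = U ∨ ⊤ = ⊤
(q → ¬q) ↔ (r ∨ (q ∨ r)) = ⊥ ↔ ⊤ = ⊥

⊥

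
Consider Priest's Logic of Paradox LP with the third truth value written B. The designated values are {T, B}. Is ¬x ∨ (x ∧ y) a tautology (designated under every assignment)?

Countermodel: x=T, y=F gives F, which is not designated.

No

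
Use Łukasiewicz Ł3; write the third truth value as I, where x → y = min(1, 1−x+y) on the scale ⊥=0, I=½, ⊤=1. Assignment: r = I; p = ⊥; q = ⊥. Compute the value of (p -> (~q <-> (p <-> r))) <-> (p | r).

~q = ~⊥ = ⊤
p <-> r = ⊥ <-> I = I  [1 − |0−½|]
~q <-> (p <-> r) = ⊤ <-> I = I
p -> (~q <-> (p <-> r)) = ⊥ -> I = ⊤
p | r = ⊥ | I = I
(p -> (~q <-> (p <-> r))) <-> (p | r) = ⊤ <-> I = I

I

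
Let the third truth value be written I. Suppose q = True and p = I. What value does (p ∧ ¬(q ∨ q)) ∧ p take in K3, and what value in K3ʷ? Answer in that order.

False; I

In K3: q ∨ q = True ∨ True = True
¬(q ∨ q) = ¬True = False
p ∧ ¬(q ∨ q) = I ∧ False = False
(p ∧ ¬(q ∨ q)) ∧ p = False ∧ I = False
In K3ʷ: q ∨ q = True ∨ True = True
¬(q ∨ q) = ¬True = False
p ∧ ¬(q ∨ q) = I ∧ False = I
(p ∧ ¬(q ∨ q)) ∧ p = I ∧ I = I
They differ because K3 and K3ʷ treat I differently under the binary connectives.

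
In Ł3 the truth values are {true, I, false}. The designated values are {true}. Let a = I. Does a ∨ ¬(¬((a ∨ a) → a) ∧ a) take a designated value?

Yes

a ∨ a = I ∨ I = I
(a ∨ a) → a = I → I = true  [min(1, 1−½+½)]
¬((a ∨ a) → a) = ¬true = false
¬((a ∨ a) → a) ∧ a = false ∧ I = false
¬(¬((a ∨ a) → a) ∧ a) = ¬false = true
a ∨ ¬(¬((a ∨ a) → a) ∧ a) = I ∨ true = true
true ∈ {true}.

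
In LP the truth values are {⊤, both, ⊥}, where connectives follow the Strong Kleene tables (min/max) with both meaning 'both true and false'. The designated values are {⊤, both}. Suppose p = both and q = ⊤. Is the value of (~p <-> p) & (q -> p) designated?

Yes

~p = ~both = both
~p <-> p = both <-> both = both
q -> p = ⊤ -> both = both  [~⊤ | both]
(~p <-> p) & (q -> p) = both & both = both
both ∈ {⊤, both}.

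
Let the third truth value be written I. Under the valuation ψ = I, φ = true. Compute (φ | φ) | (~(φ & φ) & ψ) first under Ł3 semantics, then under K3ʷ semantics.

true; I

In Ł3: φ | φ = true | true = true
φ & φ = true & true = true
~(φ & φ) = ~true = false
~(φ & φ) & ψ = false & I = false
(φ | φ) | (~(φ & φ) & ψ) = true | false = true
In K3ʷ: φ | φ = true | true = true
φ & φ = true & true = true
~(φ & φ) = ~true = false
~(φ & φ) & ψ = false & I = I
(φ | φ) | (~(φ & φ) & ψ) = true | I = I
They differ because Ł3 and K3ʷ treat I differently under the binary connectives.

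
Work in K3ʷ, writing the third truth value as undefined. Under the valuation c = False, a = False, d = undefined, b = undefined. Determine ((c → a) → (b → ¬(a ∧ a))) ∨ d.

c → a = False → False = True
a ∧ a = False ∧ False = False
¬(a ∧ a) = ¬False = True
b → ¬(a ∧ a) = undefined → True = undefined  [any arg is the third value ⇒ result is the third value]
(c → a) → (b → ¬(a ∧ a)) = True → undefined = undefined
((c → a) → (b → ¬(a ∧ a))) ∨ d = undefined ∨ undefined = undefined

undefined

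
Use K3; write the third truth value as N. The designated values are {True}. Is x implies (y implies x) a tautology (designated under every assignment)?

No

Countermodel: x=N, y=True gives N, which is not designated.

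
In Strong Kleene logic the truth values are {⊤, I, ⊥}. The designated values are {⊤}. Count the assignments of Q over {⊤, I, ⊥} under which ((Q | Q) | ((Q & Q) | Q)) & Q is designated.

1

Q=⊤: ⊤ ✓
Q=I: I ·
Q=⊥: ⊥ ·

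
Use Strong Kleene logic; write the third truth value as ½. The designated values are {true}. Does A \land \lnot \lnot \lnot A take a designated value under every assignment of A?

No

Countermodel: A=true gives false, which is not designated.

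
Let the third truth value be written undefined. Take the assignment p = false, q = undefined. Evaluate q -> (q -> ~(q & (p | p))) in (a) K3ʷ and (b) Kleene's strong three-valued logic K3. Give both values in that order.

In K3ʷ: p | p = false | false = false
q & (p | p) = undefined & false = undefined
~(q & (p | p)) = ~undefined = undefined
q -> ~(q & (p | p)) = undefined -> undefined = undefined
q -> (q -> ~(q & (p | p))) = undefined -> undefined = undefined
In Kleene's strong three-valued logic K3: p | p = false | false = false
q & (p | p) = undefined & false = false
~(q & (p | p)) = ~false = true
q -> ~(q & (p | p)) = undefined -> true = true  [~undefined | true]
q -> (q -> ~(q & (p | p))) = undefined -> true = true
They differ because K3ʷ and Kleene's strong three-valued logic K3 treat undefined differently under the binary connectives.

undefined; true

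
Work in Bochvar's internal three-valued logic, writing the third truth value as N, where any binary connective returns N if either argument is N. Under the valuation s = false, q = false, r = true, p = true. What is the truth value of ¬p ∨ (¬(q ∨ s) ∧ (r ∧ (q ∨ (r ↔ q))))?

¬p = ¬true = false
q ∨ s = false ∨ false = false
¬(q ∨ s) = ¬false = true
r ↔ q = true ↔ false = false
q ∨ (r ↔ q) = false ∨ false = false
r ∧ (q ∨ (r ↔ q)) = true ∧ false = false
¬(q ∨ s) ∧ (r ∧ (q ∨ (r ↔ q))) = true ∧ false = false
¬p ∨ (¬(q ∨ s) ∧ (r ∧ (q ∨ (r ↔ q)))) = false ∨ false = false

false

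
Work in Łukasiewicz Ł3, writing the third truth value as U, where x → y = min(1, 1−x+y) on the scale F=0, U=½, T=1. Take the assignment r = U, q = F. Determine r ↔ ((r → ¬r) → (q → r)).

U

¬r = ¬U = U
r → ¬r = U → U = T
q → r = F → U = T
(r → ¬r) → (q → r) = T → T = T
r ↔ ((r → ¬r) → (q → r)) = U ↔ T = U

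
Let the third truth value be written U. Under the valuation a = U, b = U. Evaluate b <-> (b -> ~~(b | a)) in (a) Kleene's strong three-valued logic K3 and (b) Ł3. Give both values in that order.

U; U

In Kleene's strong three-valued logic K3: b | a = U | U = U
~(b | a) = ~U = U
~~(b | a) = ~U = U
b -> ~~(b | a) = U -> U = U  [~U | U]
b <-> (b -> ~~(b | a)) = U <-> U = U
In Ł3: b | a = U | U = U
~(b | a) = ~U = U
~~(b | a) = ~U = U
b -> ~~(b | a) = U -> U = true
b <-> (b -> ~~(b | a)) = U <-> true = U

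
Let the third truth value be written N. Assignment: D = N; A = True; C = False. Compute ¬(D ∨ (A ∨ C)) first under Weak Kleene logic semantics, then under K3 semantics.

N; False

In Weak Kleene logic: A ∨ C = True ∨ False = True
D ∨ (A ∨ C) = N ∨ True = N
¬(D ∨ (A ∨ C)) = ¬N = N
In K3: A ∨ C = True ∨ False = True
D ∨ (A ∨ C) = N ∨ True = True
¬(D ∨ (A ∨ C)) = ¬True = False
They differ because Weak Kleene logic and K3 treat N differently under the binary connectives.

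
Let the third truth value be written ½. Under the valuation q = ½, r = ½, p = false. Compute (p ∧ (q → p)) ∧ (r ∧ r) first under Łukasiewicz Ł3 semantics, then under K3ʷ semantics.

In Łukasiewicz Ł3: q → p = ½ → false = ½  [min(1, 1−½+0)]
p ∧ (q → p) = false ∧ ½ = false
r ∧ r = ½ ∧ ½ = ½
(p ∧ (q → p)) ∧ (r ∧ r) = false ∧ ½ = false
In K3ʷ: q → p = ½ → false = ½
p ∧ (q → p) = false ∧ ½ = ½
r ∧ r = ½ ∧ ½ = ½
(p ∧ (q → p)) ∧ (r ∧ r) = ½ ∧ ½ = ½
They differ because Łukasiewicz Ł3 and K3ʷ treat ½ differently under the binary connectives.

false; ½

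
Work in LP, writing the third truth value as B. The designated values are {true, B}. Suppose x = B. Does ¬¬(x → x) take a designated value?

x → x = B → B = B  [¬B ∨ B]
¬(x → x) = ¬B = B
¬¬(x → x) = ¬B = B
B ∈ {true, B}.

Yes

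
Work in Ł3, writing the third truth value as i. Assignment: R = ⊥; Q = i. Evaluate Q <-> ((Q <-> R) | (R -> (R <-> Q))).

i

Q <-> R = i <-> ⊥ = i
R <-> Q = ⊥ <-> i = i
R -> (R <-> Q) = ⊥ -> i = ⊤
(Q <-> R) | (R -> (R <-> Q)) = i | ⊤ = ⊤
Q <-> ((Q <-> R) | (R -> (R <-> Q))) = i <-> ⊤ = i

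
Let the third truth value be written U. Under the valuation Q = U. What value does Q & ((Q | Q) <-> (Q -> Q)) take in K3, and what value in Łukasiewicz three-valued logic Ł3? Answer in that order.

U; U

In K3: Q | Q = U | U = U
Q -> Q = U -> U = U  [~U | U]
(Q | Q) <-> (Q -> Q) = U <-> U = U
Q & ((Q | Q) <-> (Q -> Q)) = U & U = U
In Łukasiewicz three-valued logic Ł3: Q | Q = U | U = U
Q -> Q = U -> U = true  [min(1, 1−½+½)]
(Q | Q) <-> (Q -> Q) = U <-> true = U
Q & ((Q | Q) <-> (Q -> Q)) = U & U = U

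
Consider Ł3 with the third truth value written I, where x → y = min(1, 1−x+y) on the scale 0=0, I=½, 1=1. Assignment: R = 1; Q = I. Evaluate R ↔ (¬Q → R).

1

¬Q = ¬I = I
¬Q → R = I → 1 = 1
R ↔ (¬Q → R) = 1 ↔ 1 = 1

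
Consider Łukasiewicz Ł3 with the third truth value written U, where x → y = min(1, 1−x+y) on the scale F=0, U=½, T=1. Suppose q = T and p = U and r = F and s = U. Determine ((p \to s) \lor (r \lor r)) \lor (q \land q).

T

p \to s = U \to U = T  [min(1, 1−½+½)]
r \lor r = F \lor F = F
(p \to s) \lor (r \lor r) = T \lor F = T
q \land q = T \land T = T
((p \to s) \lor (r \lor r)) \lor (q \land q) = T \lor T = T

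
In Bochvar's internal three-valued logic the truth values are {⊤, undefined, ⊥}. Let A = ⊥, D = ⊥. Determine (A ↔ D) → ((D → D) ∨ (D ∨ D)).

⊤

A ↔ D = ⊥ ↔ ⊥ = ⊤
D → D = ⊥ → ⊥ = ⊤
D ∨ D = ⊥ ∨ ⊥ = ⊥
(D → D) ∨ (D ∨ D) = ⊤ ∨ ⊥ = ⊤
(A ↔ D) → ((D → D) ∨ (D ∨ D)) = ⊤ → ⊤ = ⊤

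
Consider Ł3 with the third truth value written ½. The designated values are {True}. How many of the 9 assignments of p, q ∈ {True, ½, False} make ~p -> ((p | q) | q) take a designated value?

Of the 9 assignments, 7 give a value in {True}.

7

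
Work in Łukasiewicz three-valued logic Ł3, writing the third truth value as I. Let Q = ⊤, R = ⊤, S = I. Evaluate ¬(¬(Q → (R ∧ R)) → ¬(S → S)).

⊥

R ∧ R = ⊤ ∧ ⊤ = ⊤
Q → (R ∧ R) = ⊤ → ⊤ = ⊤
¬(Q → (R ∧ R)) = ¬⊤ = ⊥
S → S = I → I = ⊤
¬(S → S) = ¬⊤ = ⊥
¬(Q → (R ∧ R)) → ¬(S → S) = ⊥ → ⊥ = ⊤
¬(¬(Q → (R ∧ R)) → ¬(S → S)) = ¬⊤ = ⊥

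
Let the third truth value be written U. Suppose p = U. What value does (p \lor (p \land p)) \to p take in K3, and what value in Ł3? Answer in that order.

U; ⊤

In K3: p \land p = U \land U = U
p \lor (p \land p) = U \lor U = U
(p \lor (p \land p)) \to p = U \to U = U  [\lnot U \lor U]
In Ł3: p \land p = U \land U = U
p \lor (p \land p) = U \lor U = U
(p \lor (p \land p)) \to p = U \to U = ⊤
They differ because K3 and Ł3 treat U differently under implication.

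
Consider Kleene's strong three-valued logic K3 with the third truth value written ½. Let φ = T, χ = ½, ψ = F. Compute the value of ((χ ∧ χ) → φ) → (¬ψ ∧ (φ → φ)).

T

χ ∧ χ = ½ ∧ ½ = ½
(χ ∧ χ) → φ = ½ → T = T  [¬½ ∨ T]
¬ψ = ¬F = T
φ → φ = T → T = T
¬ψ ∧ (φ → φ) = T ∧ T = T
((χ ∧ χ) → φ) → (¬ψ ∧ (φ → φ)) = T → T = T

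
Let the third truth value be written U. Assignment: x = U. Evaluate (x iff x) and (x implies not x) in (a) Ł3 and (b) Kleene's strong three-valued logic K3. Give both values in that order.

In Ł3: x iff x = U iff U = True  [1 − |½−½|]
not x = not U = U
x implies not x = U implies U = True
(x iff x) and (x implies not x) = True and True = True
In Kleene's strong three-valued logic K3: x iff x = U iff U = U
not x = not U = U
x implies not x = U implies U = U  [not U or U]
(x iff x) and (x implies not x) = U and U = U
They differ because Ł3 and Kleene's strong three-valued logic K3 treat U differently under implication.

True; U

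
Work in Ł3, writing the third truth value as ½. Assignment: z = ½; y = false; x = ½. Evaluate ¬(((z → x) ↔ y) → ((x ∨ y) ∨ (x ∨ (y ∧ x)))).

false

z → x = ½ → ½ = true
(z → x) ↔ y = true ↔ false = false
x ∨ y = ½ ∨ false = ½
y ∧ x = false ∧ ½ = false
x ∨ (y ∧ x) = ½ ∨ false = ½
(x ∨ y) ∨ (x ∨ (y ∧ x)) = ½ ∨ ½ = ½
((z → x) ↔ y) → ((x ∨ y) ∨ (x ∨ (y ∧ x))) = false → ½ = true
¬(((z → x) ↔ y) → ((x ∨ y) ∨ (x ∨ (y ∧ x)))) = ¬true = false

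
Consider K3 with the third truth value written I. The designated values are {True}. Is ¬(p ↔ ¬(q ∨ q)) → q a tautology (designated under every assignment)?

No

Countermodel: p=True, q=I gives I, which is not designated.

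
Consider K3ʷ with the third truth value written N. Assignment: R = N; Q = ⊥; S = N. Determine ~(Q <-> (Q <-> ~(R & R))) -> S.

N

R & R = N & N = N
~(R & R) = ~N = N
Q <-> ~(R & R) = ⊥ <-> N = N
Q <-> (Q <-> ~(R & R)) = ⊥ <-> N = N
~(Q <-> (Q <-> ~(R & R))) = ~N = N
~(Q <-> (Q <-> ~(R & R))) -> S = N -> N = N  [any arg is the third value ⇒ result is the third value]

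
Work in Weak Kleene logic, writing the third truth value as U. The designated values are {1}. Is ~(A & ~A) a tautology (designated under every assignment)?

No

Countermodel: A=U gives U, which is not designated.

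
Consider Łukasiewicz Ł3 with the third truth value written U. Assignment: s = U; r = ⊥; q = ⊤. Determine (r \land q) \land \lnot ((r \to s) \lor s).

r \land q = ⊥ \land ⊤ = ⊥
r \to s = ⊥ \to U = ⊤
(r \to s) \lor s = ⊤ \lor U = ⊤
\lnot ((r \to s) \lor s) = \lnot ⊤ = ⊥
(r \land q) \land \lnot ((r \to s) \lor s) = ⊥ \land ⊥ = ⊥

⊥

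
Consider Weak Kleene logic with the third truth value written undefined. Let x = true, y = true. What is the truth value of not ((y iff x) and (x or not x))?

y iff x = true iff true = true
not x = not true = false
x or not x = true or false = true
(y iff x) and (x or not x) = true and true = true
not ((y iff x) and (x or not x)) = not true = false

false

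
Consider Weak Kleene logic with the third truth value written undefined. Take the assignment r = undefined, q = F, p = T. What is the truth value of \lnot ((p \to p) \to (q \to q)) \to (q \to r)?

p \to p = T \to T = T
q \to q = F \to F = T
(p \to p) \to (q \to q) = T \to T = T
\lnot ((p \to p) \to (q \to q)) = \lnot T = F
q \to r = F \to undefined = undefined  [any arg is the third value ⇒ result is the third value]
\lnot ((p \to p) \to (q \to q)) \to (q \to r) = F \to undefined = undefined

undefined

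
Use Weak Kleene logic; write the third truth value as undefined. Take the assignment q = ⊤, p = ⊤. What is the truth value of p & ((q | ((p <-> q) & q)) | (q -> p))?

⊤

p <-> q = ⊤ <-> ⊤ = ⊤
(p <-> q) & q = ⊤ & ⊤ = ⊤
q | ((p <-> q) & q) = ⊤ | ⊤ = ⊤
q -> p = ⊤ -> ⊤ = ⊤
(q | ((p <-> q) & q)) | (q -> p) = ⊤ | ⊤ = ⊤
p & ((q | ((p <-> q) & q)) | (q -> p)) = ⊤ & ⊤ = ⊤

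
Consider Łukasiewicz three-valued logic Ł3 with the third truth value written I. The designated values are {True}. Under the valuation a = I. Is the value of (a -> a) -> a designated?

No

a -> a = I -> I = True  [min(1, 1−½+½)]
(a -> a) -> a = True -> I = I
I ∉ {True}.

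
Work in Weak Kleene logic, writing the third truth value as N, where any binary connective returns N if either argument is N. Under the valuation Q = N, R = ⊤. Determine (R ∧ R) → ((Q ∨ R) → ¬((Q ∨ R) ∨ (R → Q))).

R ∧ R = ⊤ ∧ ⊤ = ⊤
Q ∨ R = N ∨ ⊤ = N
Q ∨ R = N ∨ ⊤ = N
R → Q = ⊤ → N = N
(Q ∨ R) ∨ (R → Q) = N ∨ N = N
¬((Q ∨ R) ∨ (R → Q)) = ¬N = N
(Q ∨ R) → ¬((Q ∨ R) ∨ (R → Q)) = N → N = N
(R ∧ R) → ((Q ∨ R) → ¬((Q ∨ R) ∨ (R → Q))) = ⊤ → N = N

N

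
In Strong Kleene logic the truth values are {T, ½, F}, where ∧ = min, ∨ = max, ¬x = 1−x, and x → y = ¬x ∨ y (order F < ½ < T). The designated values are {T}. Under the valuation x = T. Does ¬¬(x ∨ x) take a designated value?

x ∨ x = T ∨ T = T
¬(x ∨ x) = ¬T = F
¬¬(x ∨ x) = ¬F = T
T ∈ {T}.

Yes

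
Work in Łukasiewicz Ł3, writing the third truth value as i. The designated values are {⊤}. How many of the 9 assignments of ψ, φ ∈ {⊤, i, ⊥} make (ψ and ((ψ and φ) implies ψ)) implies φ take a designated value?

Of the 9 assignments, 6 give a value in {⊤}.

6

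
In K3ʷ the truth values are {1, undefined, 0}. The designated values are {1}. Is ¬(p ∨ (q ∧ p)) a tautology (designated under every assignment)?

No

Countermodel: p=1, q=1 gives 0, which is not designated.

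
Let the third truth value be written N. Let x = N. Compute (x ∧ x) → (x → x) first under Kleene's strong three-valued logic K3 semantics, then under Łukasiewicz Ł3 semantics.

In Kleene's strong three-valued logic K3: x ∧ x = N ∧ N = N
x → x = N → N = N  [¬N ∨ N]
(x ∧ x) → (x → x) = N → N = N
In Łukasiewicz Ł3: x ∧ x = N ∧ N = N
x → x = N → N = true
(x ∧ x) → (x → x) = N → true = true
They differ because Kleene's strong three-valued logic K3 and Łukasiewicz Ł3 treat N differently under implication.

N; true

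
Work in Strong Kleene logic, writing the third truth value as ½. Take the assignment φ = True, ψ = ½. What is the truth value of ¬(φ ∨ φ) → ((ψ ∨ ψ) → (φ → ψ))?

φ ∨ φ = True ∨ True = True
¬(φ ∨ φ) = ¬True = False
ψ ∨ ψ = ½ ∨ ½ = ½
φ → ψ = True → ½ = ½  [¬True ∨ ½]
(ψ ∨ ψ) → (φ → ψ) = ½ → ½ = ½
¬(φ ∨ φ) → ((ψ ∨ ψ) → (φ → ψ)) = False → ½ = True

True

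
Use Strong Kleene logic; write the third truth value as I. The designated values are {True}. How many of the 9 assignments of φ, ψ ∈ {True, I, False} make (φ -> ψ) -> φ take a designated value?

3

Designated under: (φ=True, ψ=True); (φ=True, ψ=I); (φ=True, ψ=False).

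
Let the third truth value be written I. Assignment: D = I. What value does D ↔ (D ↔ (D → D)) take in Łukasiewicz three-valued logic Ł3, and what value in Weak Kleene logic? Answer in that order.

In Łukasiewicz three-valued logic Ł3: D → D = I → I = ⊤
D ↔ (D → D) = I ↔ ⊤ = I
D ↔ (D ↔ (D → D)) = I ↔ I = ⊤
In Weak Kleene logic: D → D = I → I = I  [any arg is the third value ⇒ result is the third value]
D ↔ (D → D) = I ↔ I = I
D ↔ (D ↔ (D → D)) = I ↔ I = I
They differ because Łukasiewicz three-valued logic Ł3 and Weak Kleene logic treat I differently under the binary connectives.

⊤; I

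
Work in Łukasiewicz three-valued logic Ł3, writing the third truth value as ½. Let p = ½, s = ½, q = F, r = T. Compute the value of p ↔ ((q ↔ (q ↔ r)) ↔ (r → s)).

T

q ↔ r = F ↔ T = F
q ↔ (q ↔ r) = F ↔ F = T
r → s = T → ½ = ½  [min(1, 1−1+½)]
(q ↔ (q ↔ r)) ↔ (r → s) = T ↔ ½ = ½
p ↔ ((q ↔ (q ↔ r)) ↔ (r → s)) = ½ ↔ ½ = T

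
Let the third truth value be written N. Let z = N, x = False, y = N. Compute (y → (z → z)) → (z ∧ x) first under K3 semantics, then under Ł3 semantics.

N; False

In K3: z → z = N → N = N  [¬N ∨ N]
y → (z → z) = N → N = N
z ∧ x = N ∧ False = False
(y → (z → z)) → (z ∧ x) = N → False = N
In Ł3: z → z = N → N = True
y → (z → z) = N → True = True
z ∧ x = N ∧ False = False
(y → (z → z)) → (z ∧ x) = True → False = False
They differ because K3 and Ł3 treat N differently under implication.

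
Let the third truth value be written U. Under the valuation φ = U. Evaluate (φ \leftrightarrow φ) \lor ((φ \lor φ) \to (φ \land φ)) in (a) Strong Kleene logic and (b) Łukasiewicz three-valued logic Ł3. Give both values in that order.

In Strong Kleene logic: φ \leftrightarrow φ = U \leftrightarrow U = U
φ \lor φ = U \lor U = U
φ \land φ = U \land U = U
(φ \lor φ) \to (φ \land φ) = U \to U = U
(φ \leftrightarrow φ) \lor ((φ \lor φ) \to (φ \land φ)) = U \lor U = U
In Łukasiewicz three-valued logic Ł3: φ \leftrightarrow φ = U \leftrightarrow U = true  [1 − |½−½|]
φ \lor φ = U \lor U = U
φ \land φ = U \land U = U
(φ \lor φ) \to (φ \land φ) = U \to U = true
(φ \leftrightarrow φ) \lor ((φ \lor φ) \to (φ \land φ)) = true \lor true = true
They differ because Strong Kleene logic and Łukasiewicz three-valued logic Ł3 treat U differently under implication.

U; true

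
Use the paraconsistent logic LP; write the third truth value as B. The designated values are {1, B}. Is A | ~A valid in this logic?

Every assignment of A over {1, B, 0} gives a value in {1, B}.
In particular, with A=B: A | ~A = B.

Yes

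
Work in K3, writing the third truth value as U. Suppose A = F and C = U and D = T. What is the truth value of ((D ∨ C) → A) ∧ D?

F

D ∨ C = T ∨ U = T
(D ∨ C) → A = T → F = F
((D ∨ C) → A) ∧ D = F ∧ T = F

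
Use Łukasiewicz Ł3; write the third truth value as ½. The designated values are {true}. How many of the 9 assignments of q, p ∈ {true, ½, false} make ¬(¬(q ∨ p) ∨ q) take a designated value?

Designated under: (q=false, p=true).

1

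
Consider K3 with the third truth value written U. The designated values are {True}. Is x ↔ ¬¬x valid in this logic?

Countermodel: x=U gives U, which is not designated.

No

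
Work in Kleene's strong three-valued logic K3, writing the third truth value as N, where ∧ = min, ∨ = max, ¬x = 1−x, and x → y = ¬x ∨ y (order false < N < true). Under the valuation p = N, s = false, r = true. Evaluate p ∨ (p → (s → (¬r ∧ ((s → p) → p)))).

¬r = ¬true = false
s → p = false → N = true  [¬false ∨ N]
(s → p) → p = true → N = N
¬r ∧ ((s → p) → p) = false ∧ N = false
s → (¬r ∧ ((s → p) → p)) = false → false = true
p → (s → (¬r ∧ ((s → p) → p))) = N → true = true
p ∨ (p → (s → (¬r ∧ ((s → p) → p)))) = N ∨ true = true

true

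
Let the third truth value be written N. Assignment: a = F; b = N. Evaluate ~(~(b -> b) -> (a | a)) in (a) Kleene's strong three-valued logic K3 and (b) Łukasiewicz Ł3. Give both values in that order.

N; F

In Kleene's strong three-valued logic K3: b -> b = N -> N = N  [~N | N]
~(b -> b) = ~N = N
a | a = F | F = F
~(b -> b) -> (a | a) = N -> F = N
~(~(b -> b) -> (a | a)) = ~N = N
In Łukasiewicz Ł3: b -> b = N -> N = T  [min(1, 1−½+½)]
~(b -> b) = ~T = F
a | a = F | F = F
~(b -> b) -> (a | a) = F -> F = T
~(~(b -> b) -> (a | a)) = ~T = F
They differ because Kleene's strong three-valued logic K3 and Łukasiewicz Ł3 treat N differently under implication.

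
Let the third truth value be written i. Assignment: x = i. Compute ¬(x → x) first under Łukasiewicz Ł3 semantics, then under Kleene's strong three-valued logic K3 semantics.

In Łukasiewicz Ł3: x → x = i → i = 1  [min(1, 1−½+½)]
¬(x → x) = ¬1 = 0
In Kleene's strong three-valued logic K3: x → x = i → i = i  [¬i ∨ i]
¬(x → x) = ¬i = i
They differ because Łukasiewicz Ł3 and Kleene's strong three-valued logic K3 treat i differently under implication.

0; i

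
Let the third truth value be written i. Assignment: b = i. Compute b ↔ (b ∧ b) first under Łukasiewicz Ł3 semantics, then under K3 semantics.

1; i

In Łukasiewicz Ł3: b ∧ b = i ∧ i = i
b ↔ (b ∧ b) = i ↔ i = 1
In K3: b ∧ b = i ∧ i = i
b ↔ (b ∧ b) = i ↔ i = i
They differ because Łukasiewicz Ł3 and K3 treat i differently under implication.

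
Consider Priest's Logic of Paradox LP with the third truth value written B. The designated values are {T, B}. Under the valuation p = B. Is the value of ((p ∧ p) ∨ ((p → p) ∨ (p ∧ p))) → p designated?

Yes

p ∧ p = B ∧ B = B
p → p = B → B = B  [¬B ∨ B]
p ∧ p = B ∧ B = B
(p → p) ∨ (p ∧ p) = B ∨ B = B
(p ∧ p) ∨ ((p → p) ∨ (p ∧ p)) = B ∨ B = B
((p ∧ p) ∨ ((p → p) ∨ (p ∧ p))) → p = B → B = B
B ∈ {T, B}.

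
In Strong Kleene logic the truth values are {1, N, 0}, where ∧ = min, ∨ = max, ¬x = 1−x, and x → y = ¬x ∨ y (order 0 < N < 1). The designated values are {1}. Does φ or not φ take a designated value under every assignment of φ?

Countermodel: φ=N gives N, which is not designated.

No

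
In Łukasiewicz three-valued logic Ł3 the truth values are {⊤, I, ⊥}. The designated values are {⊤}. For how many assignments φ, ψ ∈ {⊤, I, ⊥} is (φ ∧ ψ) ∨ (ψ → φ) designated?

6

Of the 9 assignments, 6 give a value in {⊤}.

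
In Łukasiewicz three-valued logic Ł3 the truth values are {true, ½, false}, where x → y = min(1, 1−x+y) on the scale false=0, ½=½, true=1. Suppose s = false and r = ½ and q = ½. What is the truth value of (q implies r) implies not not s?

false

q implies r = ½ implies ½ = true  [min(1, 1−½+½)]
not s = not false = true
not not s = not true = false
(q implies r) implies not not s = true implies false = false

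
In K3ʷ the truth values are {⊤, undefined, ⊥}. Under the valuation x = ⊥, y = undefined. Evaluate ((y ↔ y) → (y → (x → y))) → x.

y ↔ y = undefined ↔ undefined = undefined
x → y = ⊥ → undefined = undefined  [any arg is the third value ⇒ result is the third value]
y → (x → y) = undefined → undefined = undefined
(y ↔ y) → (y → (x → y)) = undefined → undefined = undefined
((y ↔ y) → (y → (x → y))) → x = undefined → ⊥ = undefined

undefined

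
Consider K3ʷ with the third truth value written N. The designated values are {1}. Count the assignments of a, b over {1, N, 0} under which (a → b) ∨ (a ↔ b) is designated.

Designated under: (a=1, b=1); (a=0, b=1); (a=0, b=0).

3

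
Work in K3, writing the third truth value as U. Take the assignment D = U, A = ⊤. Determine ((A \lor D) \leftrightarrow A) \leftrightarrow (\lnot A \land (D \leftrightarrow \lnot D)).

⊥

A \lor D = ⊤ \lor U = ⊤
(A \lor D) \leftrightarrow A = ⊤ \leftrightarrow ⊤ = ⊤
\lnot A = \lnot ⊤ = ⊥
\lnot D = \lnot U = U
D \leftrightarrow \lnot D = U \leftrightarrow U = U
\lnot A \land (D \leftrightarrow \lnot D) = ⊥ \land U = ⊥
((A \lor D) \leftrightarrow A) \leftrightarrow (\lnot A \land (D \leftrightarrow \lnot D)) = ⊤ \leftrightarrow ⊥ = ⊥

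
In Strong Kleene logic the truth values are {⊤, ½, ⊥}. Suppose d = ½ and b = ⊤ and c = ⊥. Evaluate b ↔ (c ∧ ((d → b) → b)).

d → b = ½ → ⊤ = ⊤  [¬½ ∨ ⊤]
(d → b) → b = ⊤ → ⊤ = ⊤
c ∧ ((d → b) → b) = ⊥ ∧ ⊤ = ⊥
b ↔ (c ∧ ((d → b) → b)) = ⊤ ↔ ⊥ = ⊥

⊥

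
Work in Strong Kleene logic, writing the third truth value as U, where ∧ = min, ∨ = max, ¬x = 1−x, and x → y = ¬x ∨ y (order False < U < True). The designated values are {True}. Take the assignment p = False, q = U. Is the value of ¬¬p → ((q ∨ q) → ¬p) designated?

Yes

¬p = ¬False = True
¬¬p = ¬True = False
q ∨ q = U ∨ U = U
¬p = ¬False = True
(q ∨ q) → ¬p = U → True = True  [¬U ∨ True]
¬¬p → ((q ∨ q) → ¬p) = False → True = True
True ∈ {True}.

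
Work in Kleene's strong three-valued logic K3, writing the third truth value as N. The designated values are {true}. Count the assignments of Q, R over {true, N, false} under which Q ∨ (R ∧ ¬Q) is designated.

4

Designated under: (Q=true, R=true); (Q=true, R=N); (Q=true, R=false); (Q=false, R=true).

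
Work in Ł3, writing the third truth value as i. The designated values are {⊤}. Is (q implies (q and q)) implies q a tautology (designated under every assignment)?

Countermodel: q=i gives i, which is not designated.

No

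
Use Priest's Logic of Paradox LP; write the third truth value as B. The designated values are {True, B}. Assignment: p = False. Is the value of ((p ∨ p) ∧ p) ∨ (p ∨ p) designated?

p ∨ p = False ∨ False = False
(p ∨ p) ∧ p = False ∧ False = False
p ∨ p = False ∨ False = False
((p ∨ p) ∧ p) ∨ (p ∨ p) = False ∨ False = False
False ∉ {True, B}.

No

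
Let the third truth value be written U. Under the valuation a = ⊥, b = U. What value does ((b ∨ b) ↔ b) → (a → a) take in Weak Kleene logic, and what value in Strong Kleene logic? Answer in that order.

U; ⊤

In Weak Kleene logic: b ∨ b = U ∨ U = U
(b ∨ b) ↔ b = U ↔ U = U
a → a = ⊥ → ⊥ = ⊤
((b ∨ b) ↔ b) → (a → a) = U → ⊤ = U  [any arg is the third value ⇒ result is the third value]
In Strong Kleene logic: b ∨ b = U ∨ U = U
(b ∨ b) ↔ b = U ↔ U = U
a → a = ⊥ → ⊥ = ⊤
((b ∨ b) ↔ b) → (a → a) = U → ⊤ = ⊤
They differ because Weak Kleene logic and Strong Kleene logic treat U differently under the binary connectives.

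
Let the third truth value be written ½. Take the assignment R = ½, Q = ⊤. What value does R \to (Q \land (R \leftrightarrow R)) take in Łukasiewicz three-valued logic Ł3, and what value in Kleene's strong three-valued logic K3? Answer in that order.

In Łukasiewicz three-valued logic Ł3: R \leftrightarrow R = ½ \leftrightarrow ½ = ⊤  [1 − |½−½|]
Q \land (R \leftrightarrow R) = ⊤ \land ⊤ = ⊤
R \to (Q \land (R \leftrightarrow R)) = ½ \to ⊤ = ⊤
In Kleene's strong three-valued logic K3: R \leftrightarrow R = ½ \leftrightarrow ½ = ½
Q \land (R \leftrightarrow R) = ⊤ \land ½ = ½
R \to (Q \land (R \leftrightarrow R)) = ½ \to ½ = ½  [\lnot ½ \lor ½]
They differ because Łukasiewicz three-valued logic Ł3 and Kleene's strong three-valued logic K3 treat ½ differently under implication.

⊤; ½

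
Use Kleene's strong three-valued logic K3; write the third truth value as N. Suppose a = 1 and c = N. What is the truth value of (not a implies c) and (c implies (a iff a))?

not a = not 1 = 0
not a implies c = 0 implies N = 1  [not 0 or N]
a iff a = 1 iff 1 = 1
c implies (a iff a) = N implies 1 = 1
(not a implies c) and (c implies (a iff a)) = 1 and 1 = 1

1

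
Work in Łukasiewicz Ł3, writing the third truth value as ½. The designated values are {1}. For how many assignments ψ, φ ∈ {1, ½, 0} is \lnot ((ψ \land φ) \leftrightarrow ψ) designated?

1

Designated under: (ψ=1, φ=0).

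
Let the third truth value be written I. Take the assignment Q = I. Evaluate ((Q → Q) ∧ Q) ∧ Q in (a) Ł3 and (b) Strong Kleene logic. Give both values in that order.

I; I

In Ł3: Q → Q = I → I = true
(Q → Q) ∧ Q = true ∧ I = I
((Q → Q) ∧ Q) ∧ Q = I ∧ I = I
In Strong Kleene logic: Q → Q = I → I = I  [¬I ∨ I]
(Q → Q) ∧ Q = I ∧ I = I
((Q → Q) ∧ Q) ∧ Q = I ∧ I = I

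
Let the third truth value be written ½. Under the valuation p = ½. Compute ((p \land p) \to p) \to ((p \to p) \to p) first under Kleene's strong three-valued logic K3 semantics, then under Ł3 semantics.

In Kleene's strong three-valued logic K3: p \land p = ½ \land ½ = ½
(p \land p) \to p = ½ \to ½ = ½
p \to p = ½ \to ½ = ½
(p \to p) \to p = ½ \to ½ = ½
((p \land p) \to p) \to ((p \to p) \to p) = ½ \to ½ = ½
In Ł3: p \land p = ½ \land ½ = ½
(p \land p) \to p = ½ \to ½ = ⊤  [min(1, 1−½+½)]
p \to p = ½ \to ½ = ⊤
(p \to p) \to p = ⊤ \to ½ = ½
((p \land p) \to p) \to ((p \to p) \to p) = ⊤ \to ½ = ½

½; ½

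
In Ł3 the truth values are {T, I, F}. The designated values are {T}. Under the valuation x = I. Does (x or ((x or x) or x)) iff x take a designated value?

Yes

x or x = I or I = I
(x or x) or x = I or I = I
x or ((x or x) or x) = I or I = I
(x or ((x or x) or x)) iff x = I iff I = T
T ∈ {T}.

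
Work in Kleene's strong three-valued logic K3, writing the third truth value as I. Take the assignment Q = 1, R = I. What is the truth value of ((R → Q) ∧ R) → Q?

1

R → Q = I → 1 = 1  [¬I ∨ 1]
(R → Q) ∧ R = 1 ∧ I = I
((R → Q) ∧ R) → Q = I → 1 = 1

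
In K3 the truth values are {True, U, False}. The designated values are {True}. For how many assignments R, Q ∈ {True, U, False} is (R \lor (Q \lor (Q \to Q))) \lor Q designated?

Of the 9 assignments, 7 give a value in {True}.

7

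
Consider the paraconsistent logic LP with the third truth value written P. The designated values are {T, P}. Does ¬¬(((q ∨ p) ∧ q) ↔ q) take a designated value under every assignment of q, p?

Yes

Every assignment of q, p over {T, P, F} gives a value in {T, P}.
In particular, with q=P, p=P: ¬¬(((q ∨ p) ∧ q) ↔ q) = P.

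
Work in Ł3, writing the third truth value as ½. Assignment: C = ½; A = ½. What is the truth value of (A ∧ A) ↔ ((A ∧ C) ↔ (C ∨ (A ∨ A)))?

A ∧ A = ½ ∧ ½ = ½
A ∧ C = ½ ∧ ½ = ½
A ∨ A = ½ ∨ ½ = ½
C ∨ (A ∨ A) = ½ ∨ ½ = ½
(A ∧ C) ↔ (C ∨ (A ∨ A)) = ½ ↔ ½ = T  [1 − |½−½|]
(A ∧ A) ↔ ((A ∧ C) ↔ (C ∨ (A ∨ A))) = ½ ↔ T = ½

½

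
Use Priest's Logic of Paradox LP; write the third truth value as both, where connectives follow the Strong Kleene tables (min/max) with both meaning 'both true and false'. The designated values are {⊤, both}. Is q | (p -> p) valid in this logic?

Every assignment of q, p over {⊤, both, ⊥} gives a value in {⊤, both}.
In particular, with q=both, p=both: q | (p -> p) = both.

Yes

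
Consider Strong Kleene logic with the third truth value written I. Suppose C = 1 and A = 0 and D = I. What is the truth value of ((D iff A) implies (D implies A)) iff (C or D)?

I

D iff A = I iff 0 = I
D implies A = I implies 0 = I  [not I or 0]
(D iff A) implies (D implies A) = I implies I = I
C or D = 1 or I = 1
((D iff A) implies (D implies A)) iff (C or D) = I iff 1 = I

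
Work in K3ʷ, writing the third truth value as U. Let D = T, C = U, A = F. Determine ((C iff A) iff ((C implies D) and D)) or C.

U

C iff A = U iff F = U
C implies D = U implies T = U  [any arg is the third value ⇒ result is the third value]
(C implies D) and D = U and T = U
(C iff A) iff ((C implies D) and D) = U iff U = U
((C iff A) iff ((C implies D) and D)) or C = U or U = U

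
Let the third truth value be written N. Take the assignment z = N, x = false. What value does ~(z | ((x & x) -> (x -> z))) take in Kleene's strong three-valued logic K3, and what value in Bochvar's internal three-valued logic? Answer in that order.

false; N

In Kleene's strong three-valued logic K3: x & x = false & false = false
x -> z = false -> N = true
(x & x) -> (x -> z) = false -> true = true
z | ((x & x) -> (x -> z)) = N | true = true
~(z | ((x & x) -> (x -> z))) = ~true = false
In Bochvar's internal three-valued logic: x & x = false & false = false
x -> z = false -> N = N  [any arg is the third value ⇒ result is the third value]
(x & x) -> (x -> z) = false -> N = N
z | ((x & x) -> (x -> z)) = N | N = N
~(z | ((x & x) -> (x -> z))) = ~N = N
They differ because Kleene's strong three-valued logic K3 and Bochvar's internal three-valued logic treat N differently under the binary connectives.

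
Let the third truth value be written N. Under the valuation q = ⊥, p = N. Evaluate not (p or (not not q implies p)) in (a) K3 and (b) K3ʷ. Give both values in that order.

In K3: not q = not ⊥ = ⊤
not not q = not ⊤ = ⊥
not not q implies p = ⊥ implies N = ⊤
p or (not not q implies p) = N or ⊤ = ⊤
not (p or (not not q implies p)) = not ⊤ = ⊥
In K3ʷ: not q = not ⊥ = ⊤
not not q = not ⊤ = ⊥
not not q implies p = ⊥ implies N = N  [any arg is the third value ⇒ result is the third value]
p or (not not q implies p) = N or N = N
not (p or (not not q implies p)) = not N = N
They differ because K3 and K3ʷ treat N differently under the binary connectives.

⊥; N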